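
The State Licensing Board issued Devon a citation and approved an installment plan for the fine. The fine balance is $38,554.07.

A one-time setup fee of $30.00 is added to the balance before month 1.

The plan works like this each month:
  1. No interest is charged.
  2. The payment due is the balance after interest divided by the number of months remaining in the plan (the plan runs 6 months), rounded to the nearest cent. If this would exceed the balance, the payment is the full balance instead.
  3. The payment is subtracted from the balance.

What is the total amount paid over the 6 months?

# | Opening | Payment | End bal
1 | $38,584.07 | $6,430.68 | $32,153.39
2 | $32,153.39 | $6,430.68 | $25,722.71
3 | $25,722.71 | $6,430.68 | $19,292.03
4 | $19,292.03 | $6,430.68 | $12,861.35
5 | $12,861.35 | $6,430.68 | $6,430.67
6 | $6,430.67 | $6,430.67 | $0.00
Total paid: $38,584.07

$38,584.07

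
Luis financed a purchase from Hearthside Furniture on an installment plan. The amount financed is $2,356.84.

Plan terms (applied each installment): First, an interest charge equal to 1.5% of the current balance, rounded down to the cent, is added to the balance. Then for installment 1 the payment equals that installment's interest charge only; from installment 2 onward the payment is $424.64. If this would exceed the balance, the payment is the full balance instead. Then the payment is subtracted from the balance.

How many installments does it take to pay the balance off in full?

7

# | Opening | Interest | Payment | End bal
1 | $2,356.84 | $35.35 | $35.35 | $2,356.84
2 | $2,356.84 | $35.35 | $424.64 | $1,967.55
3 | $1,967.55 | $29.51 | $424.64 | $1,572.42
4 | $1,572.42 | $23.58 | $424.64 | $1,171.36
5 | $1,171.36 | $17.57 | $424.64 | $764.29
6 | $764.29 | $11.46 | $424.64 | $351.11
7 | $351.11 | $5.26 | $356.37 | $0.00
Balance reaches $0.00 in installment 7.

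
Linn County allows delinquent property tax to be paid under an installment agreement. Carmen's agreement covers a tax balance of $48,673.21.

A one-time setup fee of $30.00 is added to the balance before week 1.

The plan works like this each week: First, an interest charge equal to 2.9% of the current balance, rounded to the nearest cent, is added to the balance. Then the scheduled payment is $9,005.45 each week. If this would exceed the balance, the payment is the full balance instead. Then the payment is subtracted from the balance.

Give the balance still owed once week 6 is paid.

Week 1: $48,703.21 +$1,412.39 interest = $50,115.60; pay $9,005.45 → $41,110.15
Week 2: $41,110.15 +$1,192.19 interest = $42,302.34; pay $9,005.45 → $33,296.89
Week 3: $33,296.89 +$965.61 interest = $34,262.50; pay $9,005.45 → $25,257.05
Week 4: $25,257.05 +$732.45 interest = $25,989.50; pay $9,005.45 → $16,984.05
Week 5: $16,984.05 +$492.54 interest = $17,476.59; pay $9,005.45 → $8,471.14
Week 6: $8,471.14 +$245.66 interest = $8,716.80; pay $8,716.80 → $0.00

$0.00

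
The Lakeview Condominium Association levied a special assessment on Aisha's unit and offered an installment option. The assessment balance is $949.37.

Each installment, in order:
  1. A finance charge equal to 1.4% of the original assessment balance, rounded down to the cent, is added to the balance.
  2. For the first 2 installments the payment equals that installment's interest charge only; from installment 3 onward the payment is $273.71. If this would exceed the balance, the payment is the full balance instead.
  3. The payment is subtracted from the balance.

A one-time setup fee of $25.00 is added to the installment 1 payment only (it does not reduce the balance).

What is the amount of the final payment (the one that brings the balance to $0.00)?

Installment 1: opening $949.37; interest $13.29 → $962.66; payment $13.29 (+ $25.00 fee); balance $949.37
Installment 2: opening $949.37; interest $13.29 → $962.66; payment $13.29; balance $949.37
Installment 3: opening $949.37; interest $13.29 → $962.66; payment $273.71; balance $688.95
Installment 4: opening $688.95; interest $13.29 → $702.24; payment $273.71; balance $428.53
Installment 5: opening $428.53; interest $13.29 → $441.82; payment $273.71; balance $168.11
Installment 6: opening $168.11; interest $13.29 → $181.40; payment $181.40; balance $0.00

$181.40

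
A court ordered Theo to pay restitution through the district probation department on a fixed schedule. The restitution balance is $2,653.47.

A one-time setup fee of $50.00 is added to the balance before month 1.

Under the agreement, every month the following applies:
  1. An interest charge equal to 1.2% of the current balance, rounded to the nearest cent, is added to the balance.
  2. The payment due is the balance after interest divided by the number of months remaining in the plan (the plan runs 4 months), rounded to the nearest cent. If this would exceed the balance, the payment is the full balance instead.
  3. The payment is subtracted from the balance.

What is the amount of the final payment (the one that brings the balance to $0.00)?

$708.90

Month 1: $2,703.47 +$32.44 interest = $2,735.91; pay $683.98 → $2,051.93
Month 2: $2,051.93 +$24.62 interest = $2,076.55; pay $692.18 → $1,384.37
Month 3: $1,384.37 +$16.61 interest = $1,400.98; pay $700.49 → $700.49
Month 4: $700.49 +$8.41 interest = $708.90; pay $708.90 → $0.00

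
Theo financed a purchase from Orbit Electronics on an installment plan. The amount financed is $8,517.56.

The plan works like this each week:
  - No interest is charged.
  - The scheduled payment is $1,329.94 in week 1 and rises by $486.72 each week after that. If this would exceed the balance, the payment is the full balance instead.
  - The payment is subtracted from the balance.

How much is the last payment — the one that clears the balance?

$277.48

Week 1: opening $8,517.56; payment $1,329.94; balance $7,187.62
Week 2: opening $7,187.62; payment $1,816.66; balance $5,370.96
Week 3: opening $5,370.96; payment $2,303.38; balance $3,067.58
Week 4: opening $3,067.58; payment $2,790.10; balance $277.48
Week 5: opening $277.48; payment $277.48; balance $0.00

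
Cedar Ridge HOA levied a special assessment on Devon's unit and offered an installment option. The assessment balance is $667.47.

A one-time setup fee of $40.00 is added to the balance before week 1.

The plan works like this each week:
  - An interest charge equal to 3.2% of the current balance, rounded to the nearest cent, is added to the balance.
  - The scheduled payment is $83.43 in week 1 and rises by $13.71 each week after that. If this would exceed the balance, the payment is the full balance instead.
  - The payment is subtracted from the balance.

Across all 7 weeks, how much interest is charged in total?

Week 1: opening $707.47; interest $22.64 → $730.11; payment $83.43; balance $646.68
Week 2: opening $646.68; interest $20.69 → $667.37; payment $97.14; balance $570.23
Week 3: opening $570.23; interest $18.25 → $588.48; payment $110.85; balance $477.63
Week 4: opening $477.63; interest $15.28 → $492.91; payment $124.56; balance $368.35
Week 5: opening $368.35; interest $11.79 → $380.14; payment $138.27; balance $241.87
Week 6: opening $241.87; interest $7.74 → $249.61; payment $151.98; balance $97.63
Week 7: opening $97.63; interest $3.12 → $100.75; payment $100.75; balance $0.00
Total interest: $22.64 + $20.69 + $18.25 + $15.28 + $11.79 + $7.74 + $3.12 = $99.51

$99.51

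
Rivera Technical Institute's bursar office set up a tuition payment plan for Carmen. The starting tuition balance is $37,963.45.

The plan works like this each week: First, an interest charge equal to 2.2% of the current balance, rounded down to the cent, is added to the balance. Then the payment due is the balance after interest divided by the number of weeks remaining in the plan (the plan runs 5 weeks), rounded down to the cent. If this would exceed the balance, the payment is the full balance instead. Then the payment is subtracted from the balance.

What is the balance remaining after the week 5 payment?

Week 1: $37,963.45 +$835.19 interest = $38,798.64; pay $7,759.72 → $31,038.92
Week 2: $31,038.92 +$682.85 interest = $31,721.77; pay $7,930.44 → $23,791.33
Week 3: $23,791.33 +$523.40 interest = $24,314.73; pay $8,104.91 → $16,209.82
Week 4: $16,209.82 +$356.61 interest = $16,566.43; pay $8,283.21 → $8,283.22
Week 5: $8,283.22 +$182.23 interest = $8,465.45; pay $8,465.45 → $0.00

$0.00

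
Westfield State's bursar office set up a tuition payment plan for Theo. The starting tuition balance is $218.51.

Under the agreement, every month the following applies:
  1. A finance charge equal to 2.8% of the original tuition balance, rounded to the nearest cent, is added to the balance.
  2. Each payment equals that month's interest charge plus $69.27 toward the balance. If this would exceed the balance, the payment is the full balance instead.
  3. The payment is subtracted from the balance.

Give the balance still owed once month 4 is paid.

$0.00

Month 1: $218.51 +$6.12 interest = $224.63; pay $75.39 → $149.24
Month 2: $149.24 +$6.12 interest = $155.36; pay $75.39 → $79.97
Month 3: $79.97 +$6.12 interest = $86.09; pay $75.39 → $10.70
Month 4: $10.70 +$6.12 interest = $16.82; pay $16.82 → $0.00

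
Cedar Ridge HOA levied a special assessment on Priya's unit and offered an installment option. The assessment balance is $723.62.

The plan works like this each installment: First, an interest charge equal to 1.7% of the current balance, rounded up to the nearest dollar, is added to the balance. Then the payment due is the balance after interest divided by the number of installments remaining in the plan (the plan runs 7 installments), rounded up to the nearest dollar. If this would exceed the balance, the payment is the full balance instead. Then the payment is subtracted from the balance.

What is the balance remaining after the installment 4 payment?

Installment 1: opening $723.62; interest $13.00 → $736.62; payment $106.00; balance $630.62
Installment 2: opening $630.62; interest $11.00 → $641.62; payment $107.00; balance $534.62
Installment 3: opening $534.62; interest $10.00 → $544.62; payment $109.00; balance $435.62
Installment 4: opening $435.62; interest $8.00 → $443.62; payment $111.00; balance $332.62

$332.62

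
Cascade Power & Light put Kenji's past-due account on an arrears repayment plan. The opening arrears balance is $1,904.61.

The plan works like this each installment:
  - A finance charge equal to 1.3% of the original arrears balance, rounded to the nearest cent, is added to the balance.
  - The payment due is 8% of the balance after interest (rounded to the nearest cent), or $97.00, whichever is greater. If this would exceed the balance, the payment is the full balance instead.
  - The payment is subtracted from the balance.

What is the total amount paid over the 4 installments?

$558.44

Installment 1: $1,904.61 +$24.76 interest = $1,929.37; pay $154.35 → $1,775.02
Installment 2: $1,775.02 +$24.76 interest = $1,799.78; pay $143.98 → $1,655.80
Installment 3: $1,655.80 +$24.76 interest = $1,680.56; pay $134.44 → $1,546.12
Installment 4: $1,546.12 +$24.76 interest = $1,570.88; pay $125.67 → $1,445.21
Total paid: $558.44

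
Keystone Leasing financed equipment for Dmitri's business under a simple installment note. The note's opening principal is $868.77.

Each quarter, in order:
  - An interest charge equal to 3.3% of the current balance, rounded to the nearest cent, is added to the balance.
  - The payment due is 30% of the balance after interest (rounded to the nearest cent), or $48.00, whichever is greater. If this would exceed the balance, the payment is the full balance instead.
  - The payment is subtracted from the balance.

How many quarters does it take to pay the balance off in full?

Quarter 1: $868.77 +$28.67 interest = $897.44; pay $269.23 → $628.21
Quarter 2: $628.21 +$20.73 interest = $648.94; pay $194.68 → $454.26
Quarter 3: $454.26 +$14.99 interest = $469.25; pay $140.78 → $328.47
Quarter 4: $328.47 +$10.84 interest = $339.31; pay $101.79 → $237.52
Quarter 5: $237.52 +$7.84 interest = $245.36; pay $73.61 → $171.75
Quarter 6: $171.75 +$5.67 interest = $177.42; pay $53.23 → $124.19
Quarter 7: $124.19 +$4.10 interest = $128.29; pay $48.00 → $80.29
Quarter 8: $80.29 +$2.65 interest = $82.94; pay $48.00 → $34.94
Quarter 9: $34.94 +$1.15 interest = $36.09; pay $36.09 → $0.00
Balance reaches $0.00 in quarter 9.

9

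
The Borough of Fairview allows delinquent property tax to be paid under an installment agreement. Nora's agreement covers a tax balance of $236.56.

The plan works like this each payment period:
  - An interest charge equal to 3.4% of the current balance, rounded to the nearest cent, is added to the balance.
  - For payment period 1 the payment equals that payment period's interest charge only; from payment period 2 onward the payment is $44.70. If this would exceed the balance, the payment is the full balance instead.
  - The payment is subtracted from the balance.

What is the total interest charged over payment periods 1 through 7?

$36.74

Payment period 1: opening $236.56; interest $8.04 → $244.60; payment $8.04; balance $236.56
Payment period 2: opening $236.56; interest $8.04 → $244.60; payment $44.70; balance $199.90
Payment period 3: opening $199.90; interest $6.80 → $206.70; payment $44.70; balance $162.00
Payment period 4: opening $162.00; interest $5.51 → $167.51; payment $44.70; balance $122.81
Payment period 5: opening $122.81; interest $4.18 → $126.99; payment $44.70; balance $82.29
Payment period 6: opening $82.29; interest $2.80 → $85.09; payment $44.70; balance $40.39
Payment period 7: opening $40.39; interest $1.37 → $41.76; payment $41.76; balance $0.00
Total interest: $8.04 + $8.04 + $6.80 + $5.51 + $4.18 + $2.80 + $1.37 = $36.74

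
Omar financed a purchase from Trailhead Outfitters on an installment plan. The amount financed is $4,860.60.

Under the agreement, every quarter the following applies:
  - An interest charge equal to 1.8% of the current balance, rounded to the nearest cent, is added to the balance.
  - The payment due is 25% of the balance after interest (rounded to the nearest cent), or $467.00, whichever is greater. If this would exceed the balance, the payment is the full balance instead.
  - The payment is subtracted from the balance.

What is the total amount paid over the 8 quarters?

$5,175.96

Quarter 1: opening $4,860.60; interest $87.49 → $4,948.09; payment $1,237.02; balance $3,711.07
Quarter 2: opening $3,711.07; interest $66.80 → $3,777.87; payment $944.47; balance $2,833.40
Quarter 3: opening $2,833.40; interest $51.00 → $2,884.40; payment $721.10; balance $2,163.30
Quarter 4: opening $2,163.30; interest $38.94 → $2,202.24; payment $550.56; balance $1,651.68
Quarter 5: opening $1,651.68; interest $29.73 → $1,681.41; payment $467.00; balance $1,214.41
Quarter 6: opening $1,214.41; interest $21.86 → $1,236.27; payment $467.00; balance $769.27
Quarter 7: opening $769.27; interest $13.85 → $783.12; payment $467.00; balance $316.12
Quarter 8: opening $316.12; interest $5.69 → $321.81; payment $321.81; balance $0.00
Total paid: $5,175.96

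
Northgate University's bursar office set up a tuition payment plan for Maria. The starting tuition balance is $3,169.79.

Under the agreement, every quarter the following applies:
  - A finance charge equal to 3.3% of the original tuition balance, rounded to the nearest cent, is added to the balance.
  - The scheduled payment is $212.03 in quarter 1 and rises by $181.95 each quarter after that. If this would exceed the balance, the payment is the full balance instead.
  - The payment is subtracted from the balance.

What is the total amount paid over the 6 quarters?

Quarter 1: opening $3,169.79; interest $104.60 → $3,274.39; payment $212.03; balance $3,062.36
Quarter 2: opening $3,062.36; interest $104.60 → $3,166.96; payment $393.98; balance $2,772.98
Quarter 3: opening $2,772.98; interest $104.60 → $2,877.58; payment $575.93; balance $2,301.65
Quarter 4: opening $2,301.65; interest $104.60 → $2,406.25; payment $757.88; balance $1,648.37
Quarter 5: opening $1,648.37; interest $104.60 → $1,752.97; payment $939.83; balance $813.14
Quarter 6: opening $813.14; interest $104.60 → $917.74; payment $917.74; balance $0.00
Total paid: $3,797.39

$3,797.39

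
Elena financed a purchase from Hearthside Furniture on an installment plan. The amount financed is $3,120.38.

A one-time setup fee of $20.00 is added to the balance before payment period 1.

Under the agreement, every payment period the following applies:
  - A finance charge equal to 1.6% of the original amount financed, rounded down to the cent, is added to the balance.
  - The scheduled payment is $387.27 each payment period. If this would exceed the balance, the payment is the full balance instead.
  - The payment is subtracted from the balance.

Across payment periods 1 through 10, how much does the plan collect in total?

# | Opening | Interest | Payment | End bal
1 | $3,140.38 | $49.92 | $387.27 | $2,803.03
2 | $2,803.03 | $49.92 | $387.27 | $2,465.68
3 | $2,465.68 | $49.92 | $387.27 | $2,128.33
4 | $2,128.33 | $49.92 | $387.27 | $1,790.98
5 | $1,790.98 | $49.92 | $387.27 | $1,453.63
6 | $1,453.63 | $49.92 | $387.27 | $1,116.28
7 | $1,116.28 | $49.92 | $387.27 | $778.93
8 | $778.93 | $49.92 | $387.27 | $441.58
9 | $441.58 | $49.92 | $387.27 | $104.23
10 | $104.23 | $49.92 | $154.15 | $0.00
Total paid: $3,639.58

$3,639.58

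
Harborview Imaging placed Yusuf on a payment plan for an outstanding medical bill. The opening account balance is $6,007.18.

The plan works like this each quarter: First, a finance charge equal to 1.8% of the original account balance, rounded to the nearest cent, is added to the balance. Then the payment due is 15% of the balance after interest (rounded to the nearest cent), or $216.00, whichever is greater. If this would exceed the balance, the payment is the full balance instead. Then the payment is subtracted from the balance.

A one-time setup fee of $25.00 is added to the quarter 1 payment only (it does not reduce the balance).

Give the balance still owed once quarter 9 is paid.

Quarter 1: opening $6,007.18; interest $108.13 → $6,115.31; payment $917.30 (+ $25.00 fee); balance $5,198.01
Quarter 2: opening $5,198.01; interest $108.13 → $5,306.14; payment $795.92; balance $4,510.22
Quarter 3: opening $4,510.22; interest $108.13 → $4,618.35; payment $692.75; balance $3,925.60
Quarter 4: opening $3,925.60; interest $108.13 → $4,033.73; payment $605.06; balance $3,428.67
Quarter 5: opening $3,428.67; interest $108.13 → $3,536.80; payment $530.52; balance $3,006.28
Quarter 6: opening $3,006.28; interest $108.13 → $3,114.41; payment $467.16; balance $2,647.25
Quarter 7: opening $2,647.25; interest $108.13 → $2,755.38; payment $413.31; balance $2,342.07
Quarter 8: opening $2,342.07; interest $108.13 → $2,450.20; payment $367.53; balance $2,082.67
Quarter 9: opening $2,082.67; interest $108.13 → $2,190.80; payment $328.62; balance $1,862.18

$1,862.18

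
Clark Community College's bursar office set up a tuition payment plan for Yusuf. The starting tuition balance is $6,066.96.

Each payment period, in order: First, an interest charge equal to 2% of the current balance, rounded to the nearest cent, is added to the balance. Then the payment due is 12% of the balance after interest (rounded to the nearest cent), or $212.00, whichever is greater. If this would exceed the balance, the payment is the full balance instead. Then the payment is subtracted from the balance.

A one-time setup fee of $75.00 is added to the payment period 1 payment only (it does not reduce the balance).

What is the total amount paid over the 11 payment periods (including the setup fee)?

Payment period 1: $6,066.96 +$121.34 interest = $6,188.30; pay $742.60 (+ $75.00 fee) → $5,445.70
Payment period 2: $5,445.70 +$108.91 interest = $5,554.61; pay $666.55 → $4,888.06
Payment period 3: $4,888.06 +$97.76 interest = $4,985.82; pay $598.30 → $4,387.52
Payment period 4: $4,387.52 +$87.75 interest = $4,475.27; pay $537.03 → $3,938.24
Payment period 5: $3,938.24 +$78.76 interest = $4,017.00; pay $482.04 → $3,534.96
Payment period 6: $3,534.96 +$70.70 interest = $3,605.66; pay $432.68 → $3,172.98
Payment period 7: $3,172.98 +$63.46 interest = $3,236.44; pay $388.37 → $2,848.07
Payment period 8: $2,848.07 +$56.96 interest = $2,905.03; pay $348.60 → $2,556.43
Payment period 9: $2,556.43 +$51.13 interest = $2,607.56; pay $312.91 → $2,294.65
Payment period 10: $2,294.65 +$45.89 interest = $2,340.54; pay $280.86 → $2,059.68
Payment period 11: $2,059.68 +$41.19 interest = $2,100.87; pay $252.10 → $1,848.77
Total paid: $5,117.04

$5,117.04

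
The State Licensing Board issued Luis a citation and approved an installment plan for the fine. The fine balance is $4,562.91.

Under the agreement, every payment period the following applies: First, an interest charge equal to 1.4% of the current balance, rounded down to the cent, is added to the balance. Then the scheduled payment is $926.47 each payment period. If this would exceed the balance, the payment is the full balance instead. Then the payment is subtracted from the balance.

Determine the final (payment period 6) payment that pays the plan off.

Payment period 1: $4,562.91 +$63.88 interest = $4,626.79; pay $926.47 → $3,700.32
Payment period 2: $3,700.32 +$51.80 interest = $3,752.12; pay $926.47 → $2,825.65
Payment period 3: $2,825.65 +$39.55 interest = $2,865.20; pay $926.47 → $1,938.73
Payment period 4: $1,938.73 +$27.14 interest = $1,965.87; pay $926.47 → $1,039.40
Payment period 5: $1,039.40 +$14.55 interest = $1,053.95; pay $926.47 → $127.48
Payment period 6: $127.48 +$1.78 interest = $129.26; pay $129.26 → $0.00

$129.26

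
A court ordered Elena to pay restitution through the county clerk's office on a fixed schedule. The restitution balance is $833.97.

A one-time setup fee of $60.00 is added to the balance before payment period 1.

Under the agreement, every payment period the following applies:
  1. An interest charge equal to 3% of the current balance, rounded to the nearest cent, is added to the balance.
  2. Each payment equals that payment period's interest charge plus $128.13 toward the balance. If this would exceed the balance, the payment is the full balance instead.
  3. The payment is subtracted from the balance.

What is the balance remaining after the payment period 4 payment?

$381.45

# | Opening | Interest | Payment | End bal
1 | $893.97 | $26.82 | $154.95 | $765.84
2 | $765.84 | $22.98 | $151.11 | $637.71
3 | $637.71 | $19.13 | $147.26 | $509.58
4 | $509.58 | $15.29 | $143.42 | $381.45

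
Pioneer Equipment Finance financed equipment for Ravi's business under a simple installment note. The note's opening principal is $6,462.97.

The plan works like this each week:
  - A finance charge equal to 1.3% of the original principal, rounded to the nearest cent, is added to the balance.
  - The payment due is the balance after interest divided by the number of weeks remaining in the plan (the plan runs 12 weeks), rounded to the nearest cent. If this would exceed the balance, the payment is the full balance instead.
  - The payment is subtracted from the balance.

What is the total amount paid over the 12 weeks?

Week 1: opening $6,462.97; interest $84.02 → $6,546.99; payment $545.58; balance $6,001.41
Week 2: opening $6,001.41; interest $84.02 → $6,085.43; payment $553.22; balance $5,532.21
Week 3: opening $5,532.21; interest $84.02 → $5,616.23; payment $561.62; balance $5,054.61
Week 4: opening $5,054.61; interest $84.02 → $5,138.63; payment $570.96; balance $4,567.67
Week 5: opening $4,567.67; interest $84.02 → $4,651.69; payment $581.46; balance $4,070.23
Week 6: opening $4,070.23; interest $84.02 → $4,154.25; payment $593.46; balance $3,560.79
Week 7: opening $3,560.79; interest $84.02 → $3,644.81; payment $607.47; balance $3,037.34
Week 8: opening $3,037.34; interest $84.02 → $3,121.36; payment $624.27; balance $2,497.09
Week 9: opening $2,497.09; interest $84.02 → $2,581.11; payment $645.28; balance $1,935.83
Week 10: opening $1,935.83; interest $84.02 → $2,019.85; payment $673.28; balance $1,346.57
Week 11: opening $1,346.57; interest $84.02 → $1,430.59; payment $715.30; balance $715.29
Week 12: opening $715.29; interest $84.02 → $799.31; payment $799.31; balance $0.00
Total paid: $7,471.21

$7,471.21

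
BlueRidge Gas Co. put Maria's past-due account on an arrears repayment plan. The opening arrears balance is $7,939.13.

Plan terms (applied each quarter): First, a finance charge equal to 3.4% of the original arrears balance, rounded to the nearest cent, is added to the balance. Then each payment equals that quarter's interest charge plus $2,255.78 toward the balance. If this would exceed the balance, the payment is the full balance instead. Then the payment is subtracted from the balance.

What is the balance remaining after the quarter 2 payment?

# | Opening | Interest | Payment | End bal
1 | $7,939.13 | $269.93 | $2,525.71 | $5,683.35
2 | $5,683.35 | $269.93 | $2,525.71 | $3,427.57

$3,427.57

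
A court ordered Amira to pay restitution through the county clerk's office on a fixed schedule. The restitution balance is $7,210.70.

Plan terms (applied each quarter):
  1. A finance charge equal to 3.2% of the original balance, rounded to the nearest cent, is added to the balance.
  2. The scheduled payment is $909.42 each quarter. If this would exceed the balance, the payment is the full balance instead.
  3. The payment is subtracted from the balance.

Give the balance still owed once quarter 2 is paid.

$5,853.34

# | Opening | Interest | Payment | End bal
1 | $7,210.70 | $230.74 | $909.42 | $6,532.02
2 | $6,532.02 | $230.74 | $909.42 | $5,853.34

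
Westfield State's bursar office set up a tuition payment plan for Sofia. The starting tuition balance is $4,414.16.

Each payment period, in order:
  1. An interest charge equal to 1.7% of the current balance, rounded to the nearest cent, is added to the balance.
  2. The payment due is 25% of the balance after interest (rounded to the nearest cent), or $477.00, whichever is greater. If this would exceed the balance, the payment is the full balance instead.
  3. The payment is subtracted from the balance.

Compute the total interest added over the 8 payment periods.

$264.24

# | Opening | Interest | Payment | End bal
1 | $4,414.16 | $75.04 | $1,122.30 | $3,366.90
2 | $3,366.90 | $57.24 | $856.04 | $2,568.10
3 | $2,568.10 | $43.66 | $652.94 | $1,958.82
4 | $1,958.82 | $33.30 | $498.03 | $1,494.09
5 | $1,494.09 | $25.40 | $477.00 | $1,042.49
6 | $1,042.49 | $17.72 | $477.00 | $583.21
7 | $583.21 | $9.91 | $477.00 | $116.12
8 | $116.12 | $1.97 | $118.09 | $0.00
Total interest: $75.04 + $57.24 + $43.66 + $33.30 + $25.40 + $17.72 + $9.91 + $1.97 = $264.24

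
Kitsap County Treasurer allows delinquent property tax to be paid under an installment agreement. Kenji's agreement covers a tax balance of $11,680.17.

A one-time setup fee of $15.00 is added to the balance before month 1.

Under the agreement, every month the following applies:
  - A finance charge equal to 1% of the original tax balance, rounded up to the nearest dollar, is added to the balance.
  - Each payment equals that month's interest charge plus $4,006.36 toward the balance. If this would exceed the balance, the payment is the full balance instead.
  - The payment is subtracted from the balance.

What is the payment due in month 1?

$4,123.36

Month 1: $11,695.17 +$117.00 interest = $11,812.17; pay $4,123.36 → $7,688.81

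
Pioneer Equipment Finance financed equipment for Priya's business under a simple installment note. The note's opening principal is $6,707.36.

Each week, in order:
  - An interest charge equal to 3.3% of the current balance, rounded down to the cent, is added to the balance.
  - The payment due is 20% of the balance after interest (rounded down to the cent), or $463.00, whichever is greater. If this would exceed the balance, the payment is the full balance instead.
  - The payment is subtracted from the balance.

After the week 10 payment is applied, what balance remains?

$487.01

Week 1: $6,707.36 +$221.34 interest = $6,928.70; pay $1,385.74 → $5,542.96
Week 2: $5,542.96 +$182.91 interest = $5,725.87; pay $1,145.17 → $4,580.70
Week 3: $4,580.70 +$151.16 interest = $4,731.86; pay $946.37 → $3,785.49
Week 4: $3,785.49 +$124.92 interest = $3,910.41; pay $782.08 → $3,128.33
Week 5: $3,128.33 +$103.23 interest = $3,231.56; pay $646.31 → $2,585.25
Week 6: $2,585.25 +$85.31 interest = $2,670.56; pay $534.11 → $2,136.45
Week 7: $2,136.45 +$70.50 interest = $2,206.95; pay $463.00 → $1,743.95
Week 8: $1,743.95 +$57.55 interest = $1,801.50; pay $463.00 → $1,338.50
Week 9: $1,338.50 +$44.17 interest = $1,382.67; pay $463.00 → $919.67
Week 10: $919.67 +$30.34 interest = $950.01; pay $463.00 → $487.01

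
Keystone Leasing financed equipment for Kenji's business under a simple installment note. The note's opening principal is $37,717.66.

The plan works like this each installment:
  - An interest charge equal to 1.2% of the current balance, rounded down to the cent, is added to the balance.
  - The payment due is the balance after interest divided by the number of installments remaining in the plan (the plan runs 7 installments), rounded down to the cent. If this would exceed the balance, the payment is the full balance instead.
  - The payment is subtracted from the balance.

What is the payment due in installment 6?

$5,788.01

# | Opening | Interest | Payment | End bal
1 | $37,717.66 | $452.61 | $5,452.89 | $32,717.38
2 | $32,717.38 | $392.60 | $5,518.33 | $27,591.65
3 | $27,591.65 | $331.09 | $5,584.54 | $22,338.20
4 | $22,338.20 | $268.05 | $5,651.56 | $16,954.69
5 | $16,954.69 | $203.45 | $5,719.38 | $11,438.76
6 | $11,438.76 | $137.26 | $5,788.01 | $5,788.01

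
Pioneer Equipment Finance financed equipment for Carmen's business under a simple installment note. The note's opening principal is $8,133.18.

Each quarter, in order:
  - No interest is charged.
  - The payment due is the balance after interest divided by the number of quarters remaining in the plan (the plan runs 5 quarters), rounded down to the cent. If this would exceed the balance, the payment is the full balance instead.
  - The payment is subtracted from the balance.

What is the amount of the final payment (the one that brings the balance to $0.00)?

$1,626.64

Quarter 1: $8,133.18 − $1,626.63 → $6,506.55
Quarter 2: $6,506.55 − $1,626.63 → $4,879.92
Quarter 3: $4,879.92 − $1,626.64 → $3,253.28
Quarter 4: $3,253.28 − $1,626.64 → $1,626.64
Quarter 5: $1,626.64 − $1,626.64 → $0.00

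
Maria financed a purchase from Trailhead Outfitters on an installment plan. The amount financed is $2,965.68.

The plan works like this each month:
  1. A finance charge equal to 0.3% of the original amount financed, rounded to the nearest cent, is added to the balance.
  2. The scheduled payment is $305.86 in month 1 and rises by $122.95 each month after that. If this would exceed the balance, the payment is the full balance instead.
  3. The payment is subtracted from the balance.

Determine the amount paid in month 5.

$797.66

# | Opening | Interest | Payment | End bal
1 | $2,965.68 | $8.90 | $305.86 | $2,668.72
2 | $2,668.72 | $8.90 | $428.81 | $2,248.81
3 | $2,248.81 | $8.90 | $551.76 | $1,705.95
4 | $1,705.95 | $8.90 | $674.71 | $1,040.14
5 | $1,040.14 | $8.90 | $797.66 | $251.38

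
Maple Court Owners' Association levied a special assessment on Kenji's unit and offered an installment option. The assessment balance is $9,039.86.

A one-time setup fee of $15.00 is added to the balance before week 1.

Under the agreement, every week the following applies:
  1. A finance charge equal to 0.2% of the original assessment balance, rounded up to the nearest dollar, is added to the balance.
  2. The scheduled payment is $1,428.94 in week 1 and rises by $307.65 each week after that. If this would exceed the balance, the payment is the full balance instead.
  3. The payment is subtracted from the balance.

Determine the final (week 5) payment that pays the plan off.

$1,588.20

Week 1: opening $9,054.86; interest $19.00 → $9,073.86; payment $1,428.94; balance $7,644.92
Week 2: opening $7,644.92; interest $19.00 → $7,663.92; payment $1,736.59; balance $5,927.33
Week 3: opening $5,927.33; interest $19.00 → $5,946.33; payment $2,044.24; balance $3,902.09
Week 4: opening $3,902.09; interest $19.00 → $3,921.09; payment $2,351.89; balance $1,569.20
Week 5: opening $1,569.20; interest $19.00 → $1,588.20; payment $1,588.20; balance $0.00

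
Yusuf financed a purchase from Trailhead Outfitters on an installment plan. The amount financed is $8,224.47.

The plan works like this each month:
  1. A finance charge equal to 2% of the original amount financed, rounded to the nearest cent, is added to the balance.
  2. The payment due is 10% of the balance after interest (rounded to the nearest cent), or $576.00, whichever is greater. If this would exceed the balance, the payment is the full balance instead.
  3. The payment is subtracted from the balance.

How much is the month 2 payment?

$771.46

Month 1: opening $8,224.47; interest $164.49 → $8,388.96; payment $838.90; balance $7,550.06
Month 2: opening $7,550.06; interest $164.49 → $7,714.55; payment $771.46; balance $6,943.09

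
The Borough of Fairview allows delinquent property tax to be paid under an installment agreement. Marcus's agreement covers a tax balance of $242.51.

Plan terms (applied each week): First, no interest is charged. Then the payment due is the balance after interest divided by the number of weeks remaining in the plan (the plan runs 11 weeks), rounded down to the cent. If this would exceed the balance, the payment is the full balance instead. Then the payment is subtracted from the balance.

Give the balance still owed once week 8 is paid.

$66.15

# | Opening | Payment | End bal
1 | $242.51 | $22.04 | $220.47
2 | $220.47 | $22.04 | $198.43
3 | $198.43 | $22.04 | $176.39
4 | $176.39 | $22.04 | $154.35
5 | $154.35 | $22.05 | $132.30
6 | $132.30 | $22.05 | $110.25
7 | $110.25 | $22.05 | $88.20
8 | $88.20 | $22.05 | $66.15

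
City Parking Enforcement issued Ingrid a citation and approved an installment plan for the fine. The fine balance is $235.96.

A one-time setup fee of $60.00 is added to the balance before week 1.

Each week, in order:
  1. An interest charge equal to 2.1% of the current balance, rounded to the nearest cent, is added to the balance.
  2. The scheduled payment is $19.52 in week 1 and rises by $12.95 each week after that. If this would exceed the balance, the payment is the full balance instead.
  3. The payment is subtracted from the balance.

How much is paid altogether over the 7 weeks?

# | Opening | Interest | Payment | End bal
1 | $295.96 | $6.22 | $19.52 | $282.66
2 | $282.66 | $5.94 | $32.47 | $256.13
3 | $256.13 | $5.38 | $45.42 | $216.09
4 | $216.09 | $4.54 | $58.37 | $162.26
5 | $162.26 | $3.41 | $71.32 | $94.35
6 | $94.35 | $1.98 | $84.27 | $12.06
7 | $12.06 | $0.25 | $12.31 | $0.00
Total paid: $323.68

$323.68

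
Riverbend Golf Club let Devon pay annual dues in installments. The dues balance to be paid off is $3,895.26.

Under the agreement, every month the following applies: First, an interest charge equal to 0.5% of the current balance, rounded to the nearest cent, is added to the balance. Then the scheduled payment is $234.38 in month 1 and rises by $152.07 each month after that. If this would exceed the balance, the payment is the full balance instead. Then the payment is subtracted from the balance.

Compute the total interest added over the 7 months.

$86.84

Month 1: $3,895.26 +$19.48 interest = $3,914.74; pay $234.38 → $3,680.36
Month 2: $3,680.36 +$18.40 interest = $3,698.76; pay $386.45 → $3,312.31
Month 3: $3,312.31 +$16.56 interest = $3,328.87; pay $538.52 → $2,790.35
Month 4: $2,790.35 +$13.95 interest = $2,804.30; pay $690.59 → $2,113.71
Month 5: $2,113.71 +$10.57 interest = $2,124.28; pay $842.66 → $1,281.62
Month 6: $1,281.62 +$6.41 interest = $1,288.03; pay $994.73 → $293.30
Month 7: $293.30 +$1.47 interest = $294.77; pay $294.77 → $0.00
Total interest: $19.48 + $18.40 + $16.56 + $13.95 + $10.57 + $6.41 + $1.47 = $86.84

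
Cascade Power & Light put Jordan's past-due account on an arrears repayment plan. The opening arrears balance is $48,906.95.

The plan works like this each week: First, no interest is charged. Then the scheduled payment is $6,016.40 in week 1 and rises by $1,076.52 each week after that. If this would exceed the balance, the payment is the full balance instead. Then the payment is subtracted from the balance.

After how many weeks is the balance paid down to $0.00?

Week 1: $48,906.95 − $6,016.40 → $42,890.55
Week 2: $42,890.55 − $7,092.92 → $35,797.63
Week 3: $35,797.63 − $8,169.44 → $27,628.19
Week 4: $27,628.19 − $9,245.96 → $18,382.23
Week 5: $18,382.23 − $10,322.48 → $8,059.75
Week 6: $8,059.75 − $8,059.75 → $0.00
Balance reaches $0.00 in week 6.

6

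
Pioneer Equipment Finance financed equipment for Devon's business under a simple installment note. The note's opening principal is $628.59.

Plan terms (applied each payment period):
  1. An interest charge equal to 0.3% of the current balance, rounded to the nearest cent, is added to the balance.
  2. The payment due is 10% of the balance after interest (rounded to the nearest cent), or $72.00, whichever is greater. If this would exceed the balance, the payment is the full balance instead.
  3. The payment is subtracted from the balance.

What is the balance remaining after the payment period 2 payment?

$488.16

Payment period 1: opening $628.59; interest $1.89 → $630.48; payment $72.00; balance $558.48
Payment period 2: opening $558.48; interest $1.68 → $560.16; payment $72.00; balance $488.16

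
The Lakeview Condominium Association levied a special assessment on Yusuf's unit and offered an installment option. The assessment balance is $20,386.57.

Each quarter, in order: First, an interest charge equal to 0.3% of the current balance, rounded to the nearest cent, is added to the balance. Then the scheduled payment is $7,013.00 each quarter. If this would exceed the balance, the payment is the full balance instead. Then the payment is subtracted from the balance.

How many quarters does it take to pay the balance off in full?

Quarter 1: $20,386.57 +$61.16 interest = $20,447.73; pay $7,013.00 → $13,434.73
Quarter 2: $13,434.73 +$40.30 interest = $13,475.03; pay $7,013.00 → $6,462.03
Quarter 3: $6,462.03 +$19.39 interest = $6,481.42; pay $6,481.42 → $0.00
Balance reaches $0.00 in quarter 3.

3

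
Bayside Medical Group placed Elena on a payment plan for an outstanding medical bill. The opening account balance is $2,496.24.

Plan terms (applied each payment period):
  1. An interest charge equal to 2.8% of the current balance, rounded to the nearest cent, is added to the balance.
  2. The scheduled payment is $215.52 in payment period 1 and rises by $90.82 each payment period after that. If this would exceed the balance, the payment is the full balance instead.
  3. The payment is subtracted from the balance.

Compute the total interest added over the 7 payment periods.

$307.98

Payment period 1: opening $2,496.24; interest $69.89 → $2,566.13; payment $215.52; balance $2,350.61
Payment period 2: opening $2,350.61; interest $65.82 → $2,416.43; payment $306.34; balance $2,110.09
Payment period 3: opening $2,110.09; interest $59.08 → $2,169.17; payment $397.16; balance $1,772.01
Payment period 4: opening $1,772.01; interest $49.62 → $1,821.63; payment $487.98; balance $1,333.65
Payment period 5: opening $1,333.65; interest $37.34 → $1,370.99; payment $578.80; balance $792.19
Payment period 6: opening $792.19; interest $22.18 → $814.37; payment $669.62; balance $144.75
Payment period 7: opening $144.75; interest $4.05 → $148.80; payment $148.80; balance $0.00
Total interest: $69.89 + $65.82 + $59.08 + $49.62 + $37.34 + $22.18 + $4.05 = $307.98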